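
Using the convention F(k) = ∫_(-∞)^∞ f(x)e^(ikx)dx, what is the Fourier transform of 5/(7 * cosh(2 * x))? 5 * pi/(14 * cosh(pi * k/4))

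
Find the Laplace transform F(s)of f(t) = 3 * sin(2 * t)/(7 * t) 3 * atan(2/s)/7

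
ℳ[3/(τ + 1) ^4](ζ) gamma(ζ)*gamma(4 - ζ) /2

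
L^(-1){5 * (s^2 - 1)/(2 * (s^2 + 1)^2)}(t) 5 * t * cos(t)/2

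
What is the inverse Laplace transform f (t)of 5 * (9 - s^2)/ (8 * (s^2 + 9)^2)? -5 * t * cos (3 * t)/8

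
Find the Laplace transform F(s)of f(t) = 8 8/s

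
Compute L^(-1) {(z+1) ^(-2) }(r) r*exp(-r) 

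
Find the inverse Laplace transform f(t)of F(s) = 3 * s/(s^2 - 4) 3 * cosh(2 * t)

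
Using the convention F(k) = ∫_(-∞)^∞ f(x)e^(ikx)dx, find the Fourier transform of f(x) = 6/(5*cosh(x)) 6*pi/(5*cosh(pi*k/2))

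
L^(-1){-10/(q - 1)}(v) -10*exp(v)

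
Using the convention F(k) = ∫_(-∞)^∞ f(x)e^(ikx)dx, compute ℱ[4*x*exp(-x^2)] 2*I*sqrt(pi)*k*exp(-k^2/4)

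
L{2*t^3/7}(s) 12/(7*s^4)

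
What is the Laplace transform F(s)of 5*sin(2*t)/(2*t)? 5*atan(2/s)/2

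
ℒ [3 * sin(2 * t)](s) 6/(s^2 + 4) 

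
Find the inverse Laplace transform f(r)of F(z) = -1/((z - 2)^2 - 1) -exp(2 * r) * sinh(r)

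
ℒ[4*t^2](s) 8/s^3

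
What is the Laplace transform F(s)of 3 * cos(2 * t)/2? 3 * s/(2 * (s^2 + 4))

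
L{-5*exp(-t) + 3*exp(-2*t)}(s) 3/(s + 2) - 5/(s + 1)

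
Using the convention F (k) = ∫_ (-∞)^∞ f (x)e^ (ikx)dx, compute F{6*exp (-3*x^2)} 2*sqrt (3)*sqrt (pi)*exp (-k^2/12)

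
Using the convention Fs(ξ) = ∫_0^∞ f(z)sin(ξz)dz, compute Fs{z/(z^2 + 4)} pi*exp(-2*ξ)/2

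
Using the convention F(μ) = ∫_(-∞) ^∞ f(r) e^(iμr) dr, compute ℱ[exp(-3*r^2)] sqrt(3)*sqrt(pi)*exp(-μ^2/12) /3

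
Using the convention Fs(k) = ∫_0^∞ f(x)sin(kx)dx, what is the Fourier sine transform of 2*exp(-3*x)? 2*k/(k^2 + 9)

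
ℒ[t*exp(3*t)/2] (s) 1/(2*(s - 3)^2)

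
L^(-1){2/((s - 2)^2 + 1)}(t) 2*exp(2*t)*sin(t)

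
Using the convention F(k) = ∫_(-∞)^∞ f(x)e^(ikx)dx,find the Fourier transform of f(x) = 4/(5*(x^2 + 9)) 4*pi*exp(-3*Abs(k))/15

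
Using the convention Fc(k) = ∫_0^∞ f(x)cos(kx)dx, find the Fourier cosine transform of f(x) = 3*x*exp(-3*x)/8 3*(9 - k^2)/(8*(k^2 + 9)^2)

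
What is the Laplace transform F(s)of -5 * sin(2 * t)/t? -5 * atan(2/s)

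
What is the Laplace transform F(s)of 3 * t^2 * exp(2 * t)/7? 6/(7 * (s - 2)^3)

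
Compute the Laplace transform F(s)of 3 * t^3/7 18/(7 * s^4)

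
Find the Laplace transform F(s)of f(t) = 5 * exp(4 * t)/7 5/(7 * (s - 4))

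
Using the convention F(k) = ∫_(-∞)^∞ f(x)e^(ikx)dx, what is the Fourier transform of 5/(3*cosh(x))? 5*pi/(3*cosh(pi*k/2))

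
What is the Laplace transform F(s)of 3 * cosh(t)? 3 * s/(s^2 - 1)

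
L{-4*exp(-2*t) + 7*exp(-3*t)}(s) 7/(s + 3)-4/(s + 2)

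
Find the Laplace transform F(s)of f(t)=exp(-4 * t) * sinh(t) 1/((s+4)^2 - 1)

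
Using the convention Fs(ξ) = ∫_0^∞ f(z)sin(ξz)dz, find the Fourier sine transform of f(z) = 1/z pi/2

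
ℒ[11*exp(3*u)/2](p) 11/(2*(p - 3))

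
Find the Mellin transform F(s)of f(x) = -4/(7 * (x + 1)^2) 4 * pi * (s - 1)/(7 * sin(pi * s))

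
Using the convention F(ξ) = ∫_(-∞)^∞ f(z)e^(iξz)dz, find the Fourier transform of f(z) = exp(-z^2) sqrt(pi)*exp(-ξ^2/4)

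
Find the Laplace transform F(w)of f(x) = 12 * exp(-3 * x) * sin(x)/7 12/(7 * ((w + 3)^2 + 1))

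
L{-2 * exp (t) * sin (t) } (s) -2/ ( (s - 1) ^2 + 1) 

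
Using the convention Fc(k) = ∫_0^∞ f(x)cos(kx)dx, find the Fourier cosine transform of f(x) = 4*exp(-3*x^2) 2*sqrt(3)*sqrt(pi)*exp(-k^2/12)/3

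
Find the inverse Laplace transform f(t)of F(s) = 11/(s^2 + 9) 11*sin(3*t)/3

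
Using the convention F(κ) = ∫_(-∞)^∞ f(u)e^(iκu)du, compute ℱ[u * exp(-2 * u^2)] sqrt(2) * I * sqrt(pi) * κ * exp(-κ^2/8)/8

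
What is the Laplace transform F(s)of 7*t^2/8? 7/(4*s^3)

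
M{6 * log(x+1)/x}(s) -6 * pi * csc(pi * s)/(s - 1)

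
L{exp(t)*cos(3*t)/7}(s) (s - 1)/(7*((s - 1)^2+9))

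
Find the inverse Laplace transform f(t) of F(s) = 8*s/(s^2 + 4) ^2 2*t*sin(2*t) 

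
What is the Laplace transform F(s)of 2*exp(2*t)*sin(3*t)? 6/((s - 2)^2 + 9)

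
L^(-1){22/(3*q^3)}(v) 11*v^2/3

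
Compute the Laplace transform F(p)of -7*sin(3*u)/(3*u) -7*atan(3/p)/3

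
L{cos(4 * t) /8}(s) s/(8 * (s^2 + 16) ) 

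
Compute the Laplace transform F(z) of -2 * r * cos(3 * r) 2 * (9 - z^2) /(z^2 + 9) ^2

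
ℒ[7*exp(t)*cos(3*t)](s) 7*(s - 1)/((s - 1)^2+9)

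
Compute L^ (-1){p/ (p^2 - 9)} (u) cosh (3 * u)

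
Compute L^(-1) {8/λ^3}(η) 4*η^2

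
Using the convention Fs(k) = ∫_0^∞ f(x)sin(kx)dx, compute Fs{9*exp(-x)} 9*k/(k^2 + 1)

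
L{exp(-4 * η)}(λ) 1/(λ + 4)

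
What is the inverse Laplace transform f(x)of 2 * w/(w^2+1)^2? x * sin(x)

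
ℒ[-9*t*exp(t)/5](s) -9/(5*(s - 1)^2)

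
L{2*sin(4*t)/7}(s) 8/(7*(s^2 + 16))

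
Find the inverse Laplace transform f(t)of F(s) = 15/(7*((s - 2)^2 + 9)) 5*exp(2*t)*sin(3*t)/7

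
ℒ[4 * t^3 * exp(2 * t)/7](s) 24/(7 * (s - 2)^4)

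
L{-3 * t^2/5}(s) -6/(5 * s^3)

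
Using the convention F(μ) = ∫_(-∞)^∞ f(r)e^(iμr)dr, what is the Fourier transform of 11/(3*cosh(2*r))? 11*pi/(6*cosh(pi*μ/4))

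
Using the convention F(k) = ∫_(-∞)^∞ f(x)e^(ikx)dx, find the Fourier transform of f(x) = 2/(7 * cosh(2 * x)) pi/(7 * cosh(pi * k/4))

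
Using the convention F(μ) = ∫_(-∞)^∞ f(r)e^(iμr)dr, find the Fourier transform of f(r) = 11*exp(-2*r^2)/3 11*sqrt(2)*sqrt(pi)*exp(-μ^2/8)/6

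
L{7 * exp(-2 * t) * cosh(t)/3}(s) 7 * (s + 2)/(3 * ((s + 2)^2 - 1))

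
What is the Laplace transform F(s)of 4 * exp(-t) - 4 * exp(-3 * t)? 4/(s + 1) - 4/(s + 3)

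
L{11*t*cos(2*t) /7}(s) 11*(s^2 - 4) /(7*(s^2 + 4) ^2) 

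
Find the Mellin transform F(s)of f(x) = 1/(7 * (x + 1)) pi * csc(pi * s)/7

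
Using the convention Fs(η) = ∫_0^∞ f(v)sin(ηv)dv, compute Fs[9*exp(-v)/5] 9*η/(5*(η^2 + 1))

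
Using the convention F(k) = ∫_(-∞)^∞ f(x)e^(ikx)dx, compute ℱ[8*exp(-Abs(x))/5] 16/(5*(k^2 + 1))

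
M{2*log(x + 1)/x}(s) -2*pi*csc(pi*s)/(s - 1)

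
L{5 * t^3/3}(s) 10/s^4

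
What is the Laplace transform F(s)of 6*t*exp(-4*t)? 6/(s+4)^2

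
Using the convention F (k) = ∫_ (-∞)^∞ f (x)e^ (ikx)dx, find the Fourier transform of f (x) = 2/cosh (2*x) pi/cosh (pi*k/4)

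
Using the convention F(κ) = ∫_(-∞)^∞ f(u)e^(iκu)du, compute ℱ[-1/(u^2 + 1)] -pi*exp(-Abs(κ))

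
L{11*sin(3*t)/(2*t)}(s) 11*atan(3/s)/2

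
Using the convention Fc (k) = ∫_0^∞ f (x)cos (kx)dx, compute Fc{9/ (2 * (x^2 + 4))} 9 * pi * exp (-2 * k)/8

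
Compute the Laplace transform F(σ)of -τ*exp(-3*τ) -1/(σ + 3)^2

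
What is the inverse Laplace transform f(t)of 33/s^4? 11*t^3/2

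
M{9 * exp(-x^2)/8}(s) 9 * gamma(s/2)/16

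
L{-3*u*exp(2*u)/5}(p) -3/(5*(p - 2)^2)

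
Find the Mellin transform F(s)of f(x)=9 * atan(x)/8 -9 * pi * sec(pi * s/2)/(16 * s)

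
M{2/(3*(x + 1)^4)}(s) gamma(s)*gamma(4 - s)/9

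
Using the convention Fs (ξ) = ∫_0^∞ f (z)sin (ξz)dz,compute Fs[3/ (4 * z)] 3 * pi/8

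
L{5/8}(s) 5/(8*s)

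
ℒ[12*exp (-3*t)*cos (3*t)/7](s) 12*(s+3)/ (7*( (s+3)^2+9))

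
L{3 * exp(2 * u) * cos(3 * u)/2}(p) 3 * (p - 2)/(2 * ((p - 2)^2 + 9))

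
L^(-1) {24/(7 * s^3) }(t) 12 * t^2/7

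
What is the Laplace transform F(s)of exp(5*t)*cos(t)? (s - 5)/((s - 5)^2 + 1)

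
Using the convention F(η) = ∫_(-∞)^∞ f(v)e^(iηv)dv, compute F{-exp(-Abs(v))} -2/(η^2 + 1)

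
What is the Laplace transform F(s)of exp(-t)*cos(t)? (s+1)/((s+1)^2+1)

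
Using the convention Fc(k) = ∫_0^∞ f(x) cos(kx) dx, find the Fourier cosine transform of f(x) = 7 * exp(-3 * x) 21/(k^2 + 9) 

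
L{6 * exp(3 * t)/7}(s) 6/(7 * (s - 3))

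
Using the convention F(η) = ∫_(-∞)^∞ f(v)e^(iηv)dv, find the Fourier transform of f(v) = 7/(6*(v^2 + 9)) 7*pi*exp(-3*Abs(η))/18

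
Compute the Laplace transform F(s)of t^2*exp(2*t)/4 1/(2*(s - 2)^3)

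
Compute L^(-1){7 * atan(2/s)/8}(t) 7 * sin(2 * t)/(8 * t)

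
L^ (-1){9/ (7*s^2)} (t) 9*t/7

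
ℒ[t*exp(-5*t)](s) (s + 5)^(-2)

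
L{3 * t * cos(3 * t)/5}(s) 3 * (s^2 - 9)/(5 * (s^2 + 9)^2)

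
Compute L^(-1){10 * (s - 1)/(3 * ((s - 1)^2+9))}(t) 10 * exp(t) * cos(3 * t)/3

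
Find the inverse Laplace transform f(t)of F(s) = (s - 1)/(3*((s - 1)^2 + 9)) exp(t)*cos(3*t)/3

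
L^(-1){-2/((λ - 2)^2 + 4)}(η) -exp(2 * η) * sin(2 * η)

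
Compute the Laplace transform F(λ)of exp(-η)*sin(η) 1/((λ + 1)^2 + 1)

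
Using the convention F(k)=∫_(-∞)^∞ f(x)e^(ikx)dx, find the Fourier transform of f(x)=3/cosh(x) 3 * pi/cosh(pi * k/2)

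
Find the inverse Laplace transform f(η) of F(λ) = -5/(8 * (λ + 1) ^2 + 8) -5 * exp(-η) * sin(η) /8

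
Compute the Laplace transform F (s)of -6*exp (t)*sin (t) -6/ ( (s - 1)^2+1)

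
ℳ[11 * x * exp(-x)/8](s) 11 * gamma(s + 1)/8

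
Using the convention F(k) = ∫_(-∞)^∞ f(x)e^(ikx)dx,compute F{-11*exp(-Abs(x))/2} -11/(k^2 + 1)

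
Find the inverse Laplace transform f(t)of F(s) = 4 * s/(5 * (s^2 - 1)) 4 * cosh(t)/5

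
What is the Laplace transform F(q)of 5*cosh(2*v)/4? 5*q/(4*(q^2 - 4))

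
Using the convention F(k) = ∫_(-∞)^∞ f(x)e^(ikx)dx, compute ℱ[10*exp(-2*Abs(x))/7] 40/(7*(k^2 + 4))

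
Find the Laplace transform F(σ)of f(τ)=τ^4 24/σ^5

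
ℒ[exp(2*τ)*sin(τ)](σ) 1/((σ - 2)^2 + 1)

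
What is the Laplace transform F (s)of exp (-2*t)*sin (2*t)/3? 2/ (3*( (s + 2)^2 + 4))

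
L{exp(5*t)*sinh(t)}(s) 1/((s - 5)^2 - 1)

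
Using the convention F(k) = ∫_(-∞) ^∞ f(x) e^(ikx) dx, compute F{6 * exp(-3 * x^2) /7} 2 * sqrt(3) * sqrt(pi) * exp(-k^2/12) /7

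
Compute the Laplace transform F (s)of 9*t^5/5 216/s^6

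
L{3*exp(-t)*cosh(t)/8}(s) 3*(s+1)/(8*s*(s+2))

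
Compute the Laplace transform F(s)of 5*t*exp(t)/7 5/(7*(s - 1)^2)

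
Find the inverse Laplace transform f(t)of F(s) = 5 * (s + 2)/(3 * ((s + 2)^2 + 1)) 5 * exp(-2 * t) * cos(t)/3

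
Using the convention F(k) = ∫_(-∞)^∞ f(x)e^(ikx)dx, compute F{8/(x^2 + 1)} 8*pi*exp(-Abs(k))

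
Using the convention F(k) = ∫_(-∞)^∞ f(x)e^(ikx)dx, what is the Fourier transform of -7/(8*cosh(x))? -7*pi/(8*cosh(pi*k/2))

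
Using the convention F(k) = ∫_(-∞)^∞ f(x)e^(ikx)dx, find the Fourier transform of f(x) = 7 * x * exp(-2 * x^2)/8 7 * sqrt(2) * I * sqrt(pi) * k * exp(-k^2/8)/64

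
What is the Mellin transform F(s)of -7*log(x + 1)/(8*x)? 7*pi*csc(pi*s)/(8*(s - 1))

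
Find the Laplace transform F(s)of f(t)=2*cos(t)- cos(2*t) 2*s/(s^2 + 1)- s/(s^2 + 4)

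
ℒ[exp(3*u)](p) 1/(p - 3)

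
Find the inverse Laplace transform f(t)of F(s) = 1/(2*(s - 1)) exp(t)/2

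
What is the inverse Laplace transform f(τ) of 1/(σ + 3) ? exp(-3*τ) 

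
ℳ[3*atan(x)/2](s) -3*pi*sec(pi*s/2)/(4*s)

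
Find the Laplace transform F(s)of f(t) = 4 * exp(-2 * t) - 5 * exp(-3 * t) 4/(s + 2) - 5/(s + 3)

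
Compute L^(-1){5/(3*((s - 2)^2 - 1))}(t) 5*exp(2*t)*sinh(t)/3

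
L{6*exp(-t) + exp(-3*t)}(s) 6/(s + 1) + 1/(s + 3)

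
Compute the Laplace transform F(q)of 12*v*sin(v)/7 24*q/(7*(q^2+1)^2)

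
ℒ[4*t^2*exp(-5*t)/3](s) 8/(3*(s+5)^3)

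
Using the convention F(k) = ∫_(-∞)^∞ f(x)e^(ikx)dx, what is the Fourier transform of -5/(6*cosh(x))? -5*pi/(6*cosh(pi*k/2))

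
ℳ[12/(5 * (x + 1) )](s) 12 * pi * csc(pi * s) /5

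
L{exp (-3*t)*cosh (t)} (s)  (s+3)/ ( (s+3)^2-1)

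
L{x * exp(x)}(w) (w - 1)^(-2)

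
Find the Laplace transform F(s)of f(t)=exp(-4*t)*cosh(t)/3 (s + 4)/(3*((s + 4)^2 - 1))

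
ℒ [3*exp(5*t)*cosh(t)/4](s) 3*(s - 5)/(4*((s - 5)^2 - 1))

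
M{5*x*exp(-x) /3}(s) 5*gamma(s+1) /3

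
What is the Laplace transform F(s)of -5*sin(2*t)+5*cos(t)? 5*s/(s^2+1) - 10/(s^2+4)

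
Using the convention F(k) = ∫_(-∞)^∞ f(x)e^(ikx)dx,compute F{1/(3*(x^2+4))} pi*exp(-2*Abs(k))/6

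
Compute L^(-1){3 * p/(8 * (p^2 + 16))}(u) 3 * cos(4 * u)/8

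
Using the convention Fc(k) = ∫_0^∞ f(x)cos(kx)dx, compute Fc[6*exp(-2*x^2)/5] 3*sqrt(2)*sqrt(pi)*exp(-k^2/8)/10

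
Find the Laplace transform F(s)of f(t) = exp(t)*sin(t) 1/((s - 1)^2 + 1)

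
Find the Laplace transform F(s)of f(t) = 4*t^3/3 8/s^4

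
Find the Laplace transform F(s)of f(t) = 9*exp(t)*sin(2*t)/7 18/(7*((s - 1)^2 + 4))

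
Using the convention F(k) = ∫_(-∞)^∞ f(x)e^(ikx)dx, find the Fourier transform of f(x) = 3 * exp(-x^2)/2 3 * sqrt(pi) * exp(-k^2/4)/2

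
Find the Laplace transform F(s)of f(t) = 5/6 5/(6*s)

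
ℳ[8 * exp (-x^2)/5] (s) 4 * gamma (s/2)/5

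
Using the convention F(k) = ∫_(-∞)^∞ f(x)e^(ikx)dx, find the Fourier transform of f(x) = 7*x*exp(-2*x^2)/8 7*sqrt(2)*I*sqrt(pi)*k*exp(-k^2/8)/64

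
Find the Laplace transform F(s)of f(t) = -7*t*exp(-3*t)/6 -7/(6*(s + 3)^2)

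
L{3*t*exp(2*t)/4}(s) 3/(4*(s - 2)^2)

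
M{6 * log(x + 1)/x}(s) -6 * pi * csc(pi * s)/(s - 1)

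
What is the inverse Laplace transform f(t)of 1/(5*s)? 1/5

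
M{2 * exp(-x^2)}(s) gamma(s/2)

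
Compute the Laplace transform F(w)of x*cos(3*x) (w^2 - 9)/(w^2+9)^2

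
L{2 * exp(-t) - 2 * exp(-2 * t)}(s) 2/(s + 1) - 2/(s + 2)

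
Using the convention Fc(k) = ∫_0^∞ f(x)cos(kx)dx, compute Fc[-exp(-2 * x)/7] -2/(7 * k^2 + 28)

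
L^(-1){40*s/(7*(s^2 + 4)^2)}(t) 10*t*sin(2*t)/7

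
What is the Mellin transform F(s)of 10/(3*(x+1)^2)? -10*pi*(s - 1)/(3*sin(pi*s))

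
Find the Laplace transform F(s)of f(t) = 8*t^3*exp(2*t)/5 48/(5*(s - 2)^4)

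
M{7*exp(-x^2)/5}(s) 7*gamma(s/2)/10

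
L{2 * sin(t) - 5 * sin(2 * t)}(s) 2/(s^2 + 1) - 10/(s^2 + 4)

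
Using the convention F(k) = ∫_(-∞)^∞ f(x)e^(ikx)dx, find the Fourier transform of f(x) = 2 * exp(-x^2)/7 2 * sqrt(pi) * exp(-k^2/4)/7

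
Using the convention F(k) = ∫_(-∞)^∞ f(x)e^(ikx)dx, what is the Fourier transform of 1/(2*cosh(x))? pi/(2*cosh(pi*k/2))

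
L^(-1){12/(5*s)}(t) 12/5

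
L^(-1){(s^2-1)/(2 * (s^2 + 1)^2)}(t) t * cos(t)/2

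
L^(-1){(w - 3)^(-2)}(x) x*exp(3*x)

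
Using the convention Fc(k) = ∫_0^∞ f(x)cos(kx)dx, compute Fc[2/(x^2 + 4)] pi * exp(-2 * k)/2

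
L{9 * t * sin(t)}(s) 18 * s/(s^2+1)^2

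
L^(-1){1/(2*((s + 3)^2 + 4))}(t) exp(-3*t)*sin(2*t)/4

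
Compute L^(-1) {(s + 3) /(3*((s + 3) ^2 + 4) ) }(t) exp(-3*t)*cos(2*t) /3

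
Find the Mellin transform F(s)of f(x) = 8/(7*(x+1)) 8*pi*csc(pi*s)/7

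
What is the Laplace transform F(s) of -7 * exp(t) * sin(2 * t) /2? -7/((s - 1) ^2 + 4) 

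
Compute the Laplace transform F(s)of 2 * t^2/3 4/(3 * s^3)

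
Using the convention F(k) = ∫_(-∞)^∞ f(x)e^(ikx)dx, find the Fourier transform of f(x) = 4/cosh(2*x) 2*pi/cosh(pi*k/4)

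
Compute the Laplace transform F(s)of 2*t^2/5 4/(5*s^3)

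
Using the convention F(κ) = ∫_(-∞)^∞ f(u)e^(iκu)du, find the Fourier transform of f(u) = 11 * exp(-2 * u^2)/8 11 * sqrt(2) * sqrt(pi) * exp(-κ^2/8)/16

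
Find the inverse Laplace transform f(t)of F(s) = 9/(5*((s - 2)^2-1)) 9*exp(2*t)*sinh(t)/5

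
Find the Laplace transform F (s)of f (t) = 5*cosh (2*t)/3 5*s/ (3*(s^2-4))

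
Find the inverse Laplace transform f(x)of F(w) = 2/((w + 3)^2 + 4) exp(-3*x)*sin(2*x)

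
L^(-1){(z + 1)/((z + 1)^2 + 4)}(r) exp(-r) * cos(2 * r)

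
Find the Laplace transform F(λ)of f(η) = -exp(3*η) -1/(λ - 3)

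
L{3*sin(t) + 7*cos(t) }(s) 7*s/(s^2 + 1) + 3/(s^2 + 1) 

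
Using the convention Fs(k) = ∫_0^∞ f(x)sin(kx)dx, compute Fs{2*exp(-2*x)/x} 2*atan(k/2)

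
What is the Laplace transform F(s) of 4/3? 4/(3 * s) 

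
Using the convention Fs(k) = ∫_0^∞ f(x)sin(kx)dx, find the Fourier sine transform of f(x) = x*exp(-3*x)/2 3*k/(k^2 + 9)^2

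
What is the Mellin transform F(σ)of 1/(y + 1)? pi*csc(pi*σ)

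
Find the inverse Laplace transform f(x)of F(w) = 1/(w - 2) exp(2*x)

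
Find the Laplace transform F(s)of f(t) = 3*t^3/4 9/(2*s^4)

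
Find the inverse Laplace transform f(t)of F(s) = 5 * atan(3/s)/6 5 * sin(3 * t)/(6 * t)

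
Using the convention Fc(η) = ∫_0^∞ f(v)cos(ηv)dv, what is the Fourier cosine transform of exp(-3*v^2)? sqrt(3)*sqrt(pi)*exp(-η^2/12)/6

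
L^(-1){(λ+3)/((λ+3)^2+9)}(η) exp(-3 * η) * cos(3 * η)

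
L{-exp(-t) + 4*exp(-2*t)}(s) 4/(s + 2) - 1/(s + 1)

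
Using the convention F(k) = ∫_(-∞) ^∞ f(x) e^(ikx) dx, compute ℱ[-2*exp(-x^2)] -2*sqrt(pi)*exp(-k^2/4) 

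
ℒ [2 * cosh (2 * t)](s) 2 * s/ (s^2 - 4)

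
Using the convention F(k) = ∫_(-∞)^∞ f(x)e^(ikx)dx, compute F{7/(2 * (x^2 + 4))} 7 * pi * exp(-2 * Abs(k))/4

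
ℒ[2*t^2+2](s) 4/s^3+2/s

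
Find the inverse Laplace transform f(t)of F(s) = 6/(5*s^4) t^3/5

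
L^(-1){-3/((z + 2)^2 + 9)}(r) -exp(-2*r)*sin(3*r)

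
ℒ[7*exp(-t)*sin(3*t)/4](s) 21/(4*((s + 1)^2 + 9))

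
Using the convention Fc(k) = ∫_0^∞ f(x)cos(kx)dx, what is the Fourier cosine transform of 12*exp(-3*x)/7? 36/(7*(k^2 + 9))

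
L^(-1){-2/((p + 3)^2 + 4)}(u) -exp(-3*u)*sin(2*u)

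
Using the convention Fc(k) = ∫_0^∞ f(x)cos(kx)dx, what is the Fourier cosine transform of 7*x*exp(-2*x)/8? 7*(4 - k^2)/(8*(k^2 + 4)^2)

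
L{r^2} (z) 2/z^3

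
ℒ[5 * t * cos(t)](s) 5 * (s^2 - 1) /(s^2 + 1) ^2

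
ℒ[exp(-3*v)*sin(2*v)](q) 2/((q + 3)^2 + 4)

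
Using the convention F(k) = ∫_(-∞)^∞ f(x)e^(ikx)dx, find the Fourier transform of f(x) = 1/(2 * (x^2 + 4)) pi * exp(-2 * Abs(k))/4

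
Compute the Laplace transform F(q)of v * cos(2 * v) (q^2 - 4)/(q^2 + 4)^2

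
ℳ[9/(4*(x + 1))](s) 9*pi*csc(pi*s)/4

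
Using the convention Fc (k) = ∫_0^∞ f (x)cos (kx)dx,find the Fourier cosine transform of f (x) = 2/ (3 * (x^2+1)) pi * exp (-k)/3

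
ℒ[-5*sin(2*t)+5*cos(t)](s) 5*s/(s^2+1) - 10/(s^2+4)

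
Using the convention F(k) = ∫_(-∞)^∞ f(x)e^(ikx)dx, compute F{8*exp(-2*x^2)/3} 4*sqrt(2)*sqrt(pi)*exp(-k^2/8)/3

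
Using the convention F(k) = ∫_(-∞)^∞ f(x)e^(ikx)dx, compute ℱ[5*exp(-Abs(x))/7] 10/(7*(k^2 + 1))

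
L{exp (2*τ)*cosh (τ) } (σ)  (σ - 2) / ( (σ - 2) ^2 - 1) 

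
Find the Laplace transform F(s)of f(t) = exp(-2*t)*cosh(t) (s + 2)/((s + 2)^2 - 1)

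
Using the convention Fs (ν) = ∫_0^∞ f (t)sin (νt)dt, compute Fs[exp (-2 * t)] ν/ (ν^2 + 4)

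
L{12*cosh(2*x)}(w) 12*w/(w^2 - 4)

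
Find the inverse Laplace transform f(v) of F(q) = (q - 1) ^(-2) v*exp(v) 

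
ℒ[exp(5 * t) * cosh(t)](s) (s - 5)/((s - 5)^2-1)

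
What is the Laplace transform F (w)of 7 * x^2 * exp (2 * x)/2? 7/ (w - 2)^3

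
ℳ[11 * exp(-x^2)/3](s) 11 * gamma(s/2)/6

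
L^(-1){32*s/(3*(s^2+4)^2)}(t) 8*t*sin(2*t)/3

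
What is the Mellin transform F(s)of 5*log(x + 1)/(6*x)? -5*pi*csc(pi*s)/(6*s - 6)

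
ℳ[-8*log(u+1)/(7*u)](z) 8*pi*csc(pi*z)/(7*(z - 1))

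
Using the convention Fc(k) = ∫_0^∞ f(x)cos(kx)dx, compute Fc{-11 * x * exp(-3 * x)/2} 11 * (k^2 - 9)/(2 * (k^2 + 9)^2)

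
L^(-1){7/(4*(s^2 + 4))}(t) 7*sin(2*t)/8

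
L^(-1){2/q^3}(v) v^2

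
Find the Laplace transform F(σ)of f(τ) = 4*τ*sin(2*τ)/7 16*σ/(7*(σ^2 + 4)^2)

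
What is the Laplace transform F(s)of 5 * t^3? 30/s^4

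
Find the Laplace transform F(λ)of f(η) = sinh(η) 1/(λ^2 - 1)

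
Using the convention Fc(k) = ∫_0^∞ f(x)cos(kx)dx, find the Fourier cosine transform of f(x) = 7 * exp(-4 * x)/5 28/(5 * (k^2 + 16))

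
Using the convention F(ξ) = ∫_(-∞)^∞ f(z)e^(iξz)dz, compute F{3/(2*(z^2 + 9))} pi*exp(-3*Abs(ξ))/2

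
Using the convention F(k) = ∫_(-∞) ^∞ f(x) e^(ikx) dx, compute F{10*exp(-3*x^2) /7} 10*sqrt(3)*sqrt(pi)*exp(-k^2/12) /21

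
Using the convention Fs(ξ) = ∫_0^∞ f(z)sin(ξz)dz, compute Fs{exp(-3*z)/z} atan(ξ/3)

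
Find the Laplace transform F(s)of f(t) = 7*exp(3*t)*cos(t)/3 7*(s - 3)/(3*((s - 3)^2 + 1))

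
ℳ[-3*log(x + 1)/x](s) 3*pi*csc(pi*s)/(s - 1)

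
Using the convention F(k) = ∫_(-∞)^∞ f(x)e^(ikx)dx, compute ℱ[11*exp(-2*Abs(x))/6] 22/(3*(k^2 + 4))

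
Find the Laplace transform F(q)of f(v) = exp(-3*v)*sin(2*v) 2/((q + 3)^2 + 4)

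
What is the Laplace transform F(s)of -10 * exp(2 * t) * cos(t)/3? 10 * (2 - s)/(3 * ((s - 2)^2 + 1))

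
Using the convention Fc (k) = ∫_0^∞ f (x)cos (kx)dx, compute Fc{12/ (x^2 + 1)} 6 * pi * exp (-k)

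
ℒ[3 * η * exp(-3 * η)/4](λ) 3/(4 * (λ + 3)^2)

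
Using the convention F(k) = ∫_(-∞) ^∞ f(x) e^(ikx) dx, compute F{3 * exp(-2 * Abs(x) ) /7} 12/(7 * (k^2 + 4) ) 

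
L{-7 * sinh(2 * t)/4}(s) -7/(2 * s^2 - 8)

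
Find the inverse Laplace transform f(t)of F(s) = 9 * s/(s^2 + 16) 9 * cos(4 * t)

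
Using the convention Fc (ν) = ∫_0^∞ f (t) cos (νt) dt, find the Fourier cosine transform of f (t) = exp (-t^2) sqrt (pi) * exp (-ν^2/4) /2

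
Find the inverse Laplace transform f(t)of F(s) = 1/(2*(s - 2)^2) t*exp(2*t)/2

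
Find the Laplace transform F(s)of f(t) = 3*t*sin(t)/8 3*s/(4*(s^2 + 1)^2)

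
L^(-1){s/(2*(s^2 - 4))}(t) cosh(2*t)/2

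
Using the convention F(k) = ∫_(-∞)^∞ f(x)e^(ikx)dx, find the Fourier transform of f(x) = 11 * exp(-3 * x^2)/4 11 * sqrt(3) * sqrt(pi) * exp(-k^2/12)/12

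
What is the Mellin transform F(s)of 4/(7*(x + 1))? 4*pi*csc(pi*s)/7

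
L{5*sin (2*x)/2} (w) 5/ (w^2 + 4)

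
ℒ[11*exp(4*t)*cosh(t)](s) 11*(s - 4)/((s - 4)^2 - 1)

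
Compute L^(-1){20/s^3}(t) 10*t^2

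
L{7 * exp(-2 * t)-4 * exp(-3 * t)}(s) 7/(s + 2)-4/(s + 3)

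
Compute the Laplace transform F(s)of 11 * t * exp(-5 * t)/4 11/(4 * (s + 5)^2)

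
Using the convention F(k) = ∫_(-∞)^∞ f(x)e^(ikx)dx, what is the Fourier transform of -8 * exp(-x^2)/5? -8 * sqrt(pi) * exp(-k^2/4)/5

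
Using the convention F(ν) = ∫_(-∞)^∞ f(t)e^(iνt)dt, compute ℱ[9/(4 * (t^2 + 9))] 3 * pi * exp(-3 * Abs(ν))/4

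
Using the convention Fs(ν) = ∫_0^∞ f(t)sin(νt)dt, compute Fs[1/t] pi/2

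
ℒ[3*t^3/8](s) 9/(4*s^4)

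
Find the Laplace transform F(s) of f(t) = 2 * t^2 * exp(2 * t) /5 4/(5 * (s - 2) ^3) 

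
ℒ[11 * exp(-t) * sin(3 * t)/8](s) 33/(8 * ((s + 1)^2 + 9))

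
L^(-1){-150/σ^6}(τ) -5*τ^5/4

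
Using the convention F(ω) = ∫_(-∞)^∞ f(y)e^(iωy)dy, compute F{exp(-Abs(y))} 2/(ω^2 + 1)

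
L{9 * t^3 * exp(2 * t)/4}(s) 27/(2 * (s - 2)^4)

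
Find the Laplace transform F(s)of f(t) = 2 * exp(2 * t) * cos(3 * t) 2 * (s - 2)/((s - 2)^2 + 9)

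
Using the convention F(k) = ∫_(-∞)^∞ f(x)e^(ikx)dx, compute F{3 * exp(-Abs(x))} 6/(k^2 + 1)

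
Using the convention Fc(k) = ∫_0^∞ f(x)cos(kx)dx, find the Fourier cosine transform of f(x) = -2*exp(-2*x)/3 -4/(3*k^2 + 12)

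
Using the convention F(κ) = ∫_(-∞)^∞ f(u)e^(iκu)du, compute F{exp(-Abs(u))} 2/(κ^2 + 1)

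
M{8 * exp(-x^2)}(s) 4 * gamma(s/2)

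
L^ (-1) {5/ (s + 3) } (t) 5*exp (-3*t) 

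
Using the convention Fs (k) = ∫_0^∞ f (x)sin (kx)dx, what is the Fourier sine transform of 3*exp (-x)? 3*k/ (k^2+1)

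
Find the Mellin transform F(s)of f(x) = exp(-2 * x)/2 gamma(s)/(2 * 2^s)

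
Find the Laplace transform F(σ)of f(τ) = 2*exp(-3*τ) 2/(σ + 3)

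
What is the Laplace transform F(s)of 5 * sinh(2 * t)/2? 5/(s^2 - 4)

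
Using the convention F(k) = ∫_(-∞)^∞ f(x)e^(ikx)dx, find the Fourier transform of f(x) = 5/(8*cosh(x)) 5*pi/(8*cosh(pi*k/2))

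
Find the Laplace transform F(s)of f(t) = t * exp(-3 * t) (s + 3)^(-2)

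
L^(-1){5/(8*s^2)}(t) 5*t/8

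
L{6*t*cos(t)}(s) 6*(s^2 - 1)/(s^2 + 1)^2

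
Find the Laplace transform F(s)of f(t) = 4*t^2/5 8/(5*s^3)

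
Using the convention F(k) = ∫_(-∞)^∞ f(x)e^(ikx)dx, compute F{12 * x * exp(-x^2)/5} 6 * I * sqrt(pi) * k * exp(-k^2/4)/5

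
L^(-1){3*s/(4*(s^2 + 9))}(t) 3*cos(3*t)/4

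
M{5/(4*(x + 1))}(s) 5*pi*csc(pi*s)/4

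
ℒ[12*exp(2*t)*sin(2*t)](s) 24/((s - 2)^2 + 4)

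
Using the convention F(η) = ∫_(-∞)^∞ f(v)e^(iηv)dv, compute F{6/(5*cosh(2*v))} 3*pi/(5*cosh(pi*η/4))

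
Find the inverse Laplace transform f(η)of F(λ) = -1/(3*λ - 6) -exp(2*η)/3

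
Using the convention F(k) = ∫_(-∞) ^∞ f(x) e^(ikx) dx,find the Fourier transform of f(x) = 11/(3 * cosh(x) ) 11 * pi/(3 * cosh(pi * k/2) ) 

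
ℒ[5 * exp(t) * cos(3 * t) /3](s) 5 * (s - 1) /(3 * ((s - 1) ^2 + 9) ) 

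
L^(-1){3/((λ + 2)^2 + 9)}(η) exp(-2*η)*sin(3*η)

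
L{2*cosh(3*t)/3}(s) 2*s/(3*(s^2 - 9))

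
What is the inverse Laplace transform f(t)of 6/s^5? t^4/4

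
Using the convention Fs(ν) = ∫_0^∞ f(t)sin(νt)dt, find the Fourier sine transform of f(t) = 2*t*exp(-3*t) 12*ν/(ν^2+9)^2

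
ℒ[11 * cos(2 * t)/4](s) 11 * s/(4 * (s^2 + 4))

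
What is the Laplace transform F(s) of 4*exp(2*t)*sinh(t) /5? 4/(5*((s - 2) ^2 - 1) ) 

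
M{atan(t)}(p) -pi*sec(pi*p/2)/(2*p)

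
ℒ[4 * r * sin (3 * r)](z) 24 * z/ (z^2 + 9)^2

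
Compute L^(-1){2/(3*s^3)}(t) t^2/3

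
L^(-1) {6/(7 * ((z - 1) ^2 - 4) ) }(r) 3 * exp(r) * sinh(2 * r) /7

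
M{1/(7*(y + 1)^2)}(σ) (-pi*σ + pi)/(7*sin(pi*σ))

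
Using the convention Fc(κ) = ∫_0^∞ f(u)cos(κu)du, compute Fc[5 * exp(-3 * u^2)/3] 5 * sqrt(3) * sqrt(pi) * exp(-κ^2/12)/18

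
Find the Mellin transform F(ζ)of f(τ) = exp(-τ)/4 gamma(ζ)/4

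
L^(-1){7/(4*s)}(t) 7/4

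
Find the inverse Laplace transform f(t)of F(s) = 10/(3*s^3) 5*t^2/3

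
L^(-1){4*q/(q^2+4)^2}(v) v*sin(2*v)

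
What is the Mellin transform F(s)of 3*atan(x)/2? -3*pi*sec(pi*s/2)/(4*s)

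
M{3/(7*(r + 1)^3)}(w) 3*pi*(w - 2)*(w - 1)/(14*sin(pi*w))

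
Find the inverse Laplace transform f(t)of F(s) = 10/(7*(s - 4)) 10*exp(4*t)/7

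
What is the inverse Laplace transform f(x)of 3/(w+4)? 3*exp(-4*x)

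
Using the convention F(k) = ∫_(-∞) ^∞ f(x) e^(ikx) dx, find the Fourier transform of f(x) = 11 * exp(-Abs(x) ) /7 22/(7 * (k^2+1) ) 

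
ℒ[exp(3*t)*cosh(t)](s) (s - 3)/((s - 3)^2 - 1)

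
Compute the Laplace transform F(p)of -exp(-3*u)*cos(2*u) (-p - 3)/((p + 3)^2 + 4)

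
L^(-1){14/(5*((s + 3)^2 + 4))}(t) 7*exp(-3*t)*sin(2*t)/5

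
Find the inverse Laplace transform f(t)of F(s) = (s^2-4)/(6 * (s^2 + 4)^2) t * cos(2 * t)/6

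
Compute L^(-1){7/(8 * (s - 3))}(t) 7 * exp(3 * t)/8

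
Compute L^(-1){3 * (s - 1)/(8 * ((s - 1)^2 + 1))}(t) 3 * exp(t) * cos(t)/8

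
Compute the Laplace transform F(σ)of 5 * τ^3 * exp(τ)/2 15/(σ - 1)^4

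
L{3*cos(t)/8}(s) 3*s/(8*(s^2+1))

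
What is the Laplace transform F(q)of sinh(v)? 1/(q^2 - 1)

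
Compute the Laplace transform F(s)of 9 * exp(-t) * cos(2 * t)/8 9 * (s + 1)/(8 * ((s + 1)^2 + 4))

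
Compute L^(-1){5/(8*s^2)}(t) 5*t/8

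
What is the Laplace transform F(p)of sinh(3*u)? 3/(p^2 - 9)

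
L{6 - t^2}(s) 6/s - 2/s^3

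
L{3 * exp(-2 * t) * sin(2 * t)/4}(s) 3/(2 * ((s+2)^2+4))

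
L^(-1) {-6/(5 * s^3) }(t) -3 * t^2/5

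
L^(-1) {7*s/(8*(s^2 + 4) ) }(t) 7*cos(2*t) /8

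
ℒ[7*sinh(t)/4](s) 7/(4*(s^2 - 1))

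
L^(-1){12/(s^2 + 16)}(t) 3 * sin(4 * t)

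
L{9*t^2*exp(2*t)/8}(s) 9/(4*(s - 2)^3)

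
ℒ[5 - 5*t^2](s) 5/s - 10/s^3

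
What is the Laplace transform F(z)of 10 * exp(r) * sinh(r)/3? 10/(3 * z * (z - 2))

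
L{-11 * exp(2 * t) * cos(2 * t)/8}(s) 11 * (2 - s)/(8 * ((s - 2)^2+4))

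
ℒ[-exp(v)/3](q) -1/(3 * q - 3)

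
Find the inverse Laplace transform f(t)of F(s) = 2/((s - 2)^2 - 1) 2*exp(2*t)*sinh(t)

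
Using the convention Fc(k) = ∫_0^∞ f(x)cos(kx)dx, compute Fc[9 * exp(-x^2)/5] 9 * sqrt(pi) * exp(-k^2/4)/10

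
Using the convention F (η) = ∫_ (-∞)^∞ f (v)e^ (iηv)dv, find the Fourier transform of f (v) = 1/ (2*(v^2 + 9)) pi*exp (-3*Abs (η))/6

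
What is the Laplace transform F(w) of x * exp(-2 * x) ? (w+2) ^(-2) 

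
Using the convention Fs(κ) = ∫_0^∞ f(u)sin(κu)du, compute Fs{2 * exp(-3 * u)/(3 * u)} 2 * atan(κ/3)/3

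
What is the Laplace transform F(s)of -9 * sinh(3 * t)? -27/(s^2 - 9)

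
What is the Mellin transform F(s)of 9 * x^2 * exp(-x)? 9 * gamma(s + 2)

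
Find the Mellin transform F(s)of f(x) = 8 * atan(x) -4 * pi * sec(pi * s/2)/s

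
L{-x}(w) -1/w^2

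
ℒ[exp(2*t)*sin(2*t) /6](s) 1/(3*((s - 2) ^2 + 4) ) 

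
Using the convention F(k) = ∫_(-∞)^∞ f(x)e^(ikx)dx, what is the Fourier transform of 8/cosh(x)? 8*pi/cosh(pi*k/2)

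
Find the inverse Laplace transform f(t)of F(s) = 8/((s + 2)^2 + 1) 8 * exp(-2 * t) * sin(t)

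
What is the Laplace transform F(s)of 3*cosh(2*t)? 3*s/(s^2-4)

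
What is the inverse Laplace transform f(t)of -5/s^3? -5 * t^2/2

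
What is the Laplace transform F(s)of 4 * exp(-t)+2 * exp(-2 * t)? 4/(s+1)+2/(s+2)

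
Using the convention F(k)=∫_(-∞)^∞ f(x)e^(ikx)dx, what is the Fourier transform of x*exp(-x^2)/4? I*sqrt(pi)*k*exp(-k^2/4)/8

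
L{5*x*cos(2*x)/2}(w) 5*(w^2 - 4)/(2*(w^2 + 4)^2)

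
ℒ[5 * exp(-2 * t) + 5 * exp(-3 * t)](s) 5/(s + 3) + 5/(s + 2)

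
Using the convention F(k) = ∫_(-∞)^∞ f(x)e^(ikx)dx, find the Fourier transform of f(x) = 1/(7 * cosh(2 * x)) pi/(14 * cosh(pi * k/4))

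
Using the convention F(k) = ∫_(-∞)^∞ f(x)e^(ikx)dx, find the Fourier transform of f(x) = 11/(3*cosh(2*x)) 11*pi/(6*cosh(pi*k/4))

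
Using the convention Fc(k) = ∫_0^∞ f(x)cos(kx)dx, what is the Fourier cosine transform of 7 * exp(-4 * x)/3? 28/(3 * (k^2 + 16))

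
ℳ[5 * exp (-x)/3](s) 5 * gamma (s)/3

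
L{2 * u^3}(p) 12/p^4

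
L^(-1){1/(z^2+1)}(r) sin(r)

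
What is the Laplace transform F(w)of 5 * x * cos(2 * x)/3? 5 * (w^2 - 4)/(3 * (w^2 + 4)^2)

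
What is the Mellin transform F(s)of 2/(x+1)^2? -2*pi*(s - 1)/sin(pi*s)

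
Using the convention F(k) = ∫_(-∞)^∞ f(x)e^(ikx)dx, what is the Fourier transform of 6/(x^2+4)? 3 * pi * exp(-2 * Abs(k))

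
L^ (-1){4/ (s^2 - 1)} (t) 4*sinh (t)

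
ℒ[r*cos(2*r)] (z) (z^2-4)/(z^2 + 4)^2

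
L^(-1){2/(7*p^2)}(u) 2*u/7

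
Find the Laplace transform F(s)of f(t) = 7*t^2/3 14/(3*s^3)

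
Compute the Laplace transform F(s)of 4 4/s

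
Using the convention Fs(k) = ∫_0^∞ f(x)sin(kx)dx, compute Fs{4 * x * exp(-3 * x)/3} 8 * k/(k^2 + 9)^2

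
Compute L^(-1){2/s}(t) 2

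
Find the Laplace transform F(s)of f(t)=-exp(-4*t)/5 -1/(5*s+20)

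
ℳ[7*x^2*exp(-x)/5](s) 7*gamma(s + 2)/5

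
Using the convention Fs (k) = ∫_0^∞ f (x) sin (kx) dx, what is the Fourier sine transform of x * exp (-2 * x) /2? 2 * k/ (k^2+4) ^2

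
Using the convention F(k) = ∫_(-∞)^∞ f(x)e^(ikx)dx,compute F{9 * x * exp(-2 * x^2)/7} 9 * sqrt(2) * I * sqrt(pi) * k * exp(-k^2/8)/56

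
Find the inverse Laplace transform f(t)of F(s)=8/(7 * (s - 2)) 8 * exp(2 * t)/7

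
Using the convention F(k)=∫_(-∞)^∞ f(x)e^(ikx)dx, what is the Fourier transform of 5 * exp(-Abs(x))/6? 5/(3 * (k^2 + 1))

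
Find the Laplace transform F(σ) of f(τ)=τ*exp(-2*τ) (σ + 2) ^(-2) 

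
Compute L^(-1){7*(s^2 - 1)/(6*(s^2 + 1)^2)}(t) 7*t*cos(t)/6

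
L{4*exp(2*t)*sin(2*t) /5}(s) 8/(5*((s - 2) ^2 + 4) ) 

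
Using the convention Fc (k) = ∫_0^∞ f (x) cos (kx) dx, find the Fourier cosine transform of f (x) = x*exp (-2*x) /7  (4 - k^2) / (7*(k^2 + 4) ^2) 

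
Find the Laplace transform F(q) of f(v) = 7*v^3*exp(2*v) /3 14/(q - 2) ^4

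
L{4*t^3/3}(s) 8/s^4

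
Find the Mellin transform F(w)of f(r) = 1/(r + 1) pi*csc(pi*w)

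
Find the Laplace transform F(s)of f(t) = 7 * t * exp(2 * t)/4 7/(4 * (s - 2)^2)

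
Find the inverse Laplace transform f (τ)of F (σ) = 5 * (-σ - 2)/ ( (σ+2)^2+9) -5 * exp (-2 * τ) * cos (3 * τ)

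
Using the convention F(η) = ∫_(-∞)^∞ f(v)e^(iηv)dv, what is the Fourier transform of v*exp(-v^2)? I*sqrt(pi)*η*exp(-η^2/4)/2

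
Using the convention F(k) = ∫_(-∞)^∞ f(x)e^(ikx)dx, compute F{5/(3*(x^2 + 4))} 5*pi*exp(-2*Abs(k))/6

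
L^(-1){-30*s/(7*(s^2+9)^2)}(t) -5*t*sin(3*t)/7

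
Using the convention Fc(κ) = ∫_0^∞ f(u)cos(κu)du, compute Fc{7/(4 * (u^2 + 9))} 7 * pi * exp(-3 * κ)/24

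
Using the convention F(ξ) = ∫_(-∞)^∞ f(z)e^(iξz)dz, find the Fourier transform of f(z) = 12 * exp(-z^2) 12 * sqrt(pi) * exp(-ξ^2/4)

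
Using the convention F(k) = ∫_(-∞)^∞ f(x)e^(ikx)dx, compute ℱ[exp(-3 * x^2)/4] sqrt(3) * sqrt(pi) * exp(-k^2/12)/12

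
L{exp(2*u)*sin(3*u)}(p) 3/((p - 2)^2 + 9)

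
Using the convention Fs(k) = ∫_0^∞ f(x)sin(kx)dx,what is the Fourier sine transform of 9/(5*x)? 9*pi/10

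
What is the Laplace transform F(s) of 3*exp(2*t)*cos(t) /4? 3*(s - 2) /(4*((s - 2) ^2 + 1) ) 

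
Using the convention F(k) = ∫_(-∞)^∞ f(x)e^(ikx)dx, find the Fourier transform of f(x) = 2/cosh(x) 2 * pi/cosh(pi * k/2)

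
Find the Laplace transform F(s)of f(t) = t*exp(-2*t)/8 1/(8*(s + 2)^2)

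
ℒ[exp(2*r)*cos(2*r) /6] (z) (z - 2) /(6*((z - 2) ^2 + 4) ) 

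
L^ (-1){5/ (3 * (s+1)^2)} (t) 5 * t * exp (-t)/3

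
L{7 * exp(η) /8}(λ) 7/(8 * (λ - 1) ) 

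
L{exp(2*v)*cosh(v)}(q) (q - 2)/((q - 2)^2-1)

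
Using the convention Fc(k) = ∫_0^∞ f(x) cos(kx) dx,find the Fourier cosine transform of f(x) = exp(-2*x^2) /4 sqrt(2)*sqrt(pi)*exp(-k^2/8) /16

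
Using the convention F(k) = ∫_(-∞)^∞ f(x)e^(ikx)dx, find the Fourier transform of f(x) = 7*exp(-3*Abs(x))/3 14/(k^2+9)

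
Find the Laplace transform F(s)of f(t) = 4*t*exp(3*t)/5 4/(5*(s - 3)^2)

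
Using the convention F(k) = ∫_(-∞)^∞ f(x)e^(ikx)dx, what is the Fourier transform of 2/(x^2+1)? 2*pi*exp(-Abs(k))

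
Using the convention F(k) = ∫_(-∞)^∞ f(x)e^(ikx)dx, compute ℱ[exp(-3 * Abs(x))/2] 3/(k^2 + 9)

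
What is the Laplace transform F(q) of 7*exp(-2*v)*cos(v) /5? 7*(q + 2) /(5*((q + 2) ^2 + 1) ) 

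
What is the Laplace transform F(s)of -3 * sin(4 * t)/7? -12/(7 * s^2 + 112)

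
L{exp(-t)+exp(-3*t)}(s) 1/(s+1)+1/(s+3)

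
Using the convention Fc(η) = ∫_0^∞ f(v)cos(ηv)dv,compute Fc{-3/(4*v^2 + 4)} -3*pi*exp(-η)/8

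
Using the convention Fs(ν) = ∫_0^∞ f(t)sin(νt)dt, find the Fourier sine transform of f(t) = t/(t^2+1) pi*exp(-ν)/2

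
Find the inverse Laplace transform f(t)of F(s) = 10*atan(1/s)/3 10*sin(t)/(3*t)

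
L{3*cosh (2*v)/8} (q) 3*q/ (8*(q^2 - 4))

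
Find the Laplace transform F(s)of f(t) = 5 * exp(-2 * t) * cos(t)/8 5 * (s + 2)/(8 * ((s + 2)^2 + 1))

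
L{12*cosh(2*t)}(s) 12*s/(s^2 - 4)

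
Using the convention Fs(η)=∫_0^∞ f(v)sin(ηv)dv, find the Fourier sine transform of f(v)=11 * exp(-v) 11 * η/(η^2 + 1)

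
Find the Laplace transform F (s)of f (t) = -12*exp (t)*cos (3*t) 12*(1 - s)/ ( (s - 1)^2+9)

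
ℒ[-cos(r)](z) -z/(z^2 + 1)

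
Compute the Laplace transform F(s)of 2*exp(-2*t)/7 2/(7*(s + 2))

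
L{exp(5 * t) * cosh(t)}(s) (s - 5)/((s - 5)^2 - 1)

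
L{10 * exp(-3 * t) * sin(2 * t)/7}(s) 20/(7 * ((s + 3)^2 + 4))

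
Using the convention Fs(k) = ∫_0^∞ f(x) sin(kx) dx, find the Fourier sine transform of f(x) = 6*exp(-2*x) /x 6*atan(k/2) 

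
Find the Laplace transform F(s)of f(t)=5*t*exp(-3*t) 5/(s + 3)^2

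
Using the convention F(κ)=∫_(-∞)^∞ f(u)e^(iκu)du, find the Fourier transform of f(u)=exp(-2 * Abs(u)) 4/(κ^2+4)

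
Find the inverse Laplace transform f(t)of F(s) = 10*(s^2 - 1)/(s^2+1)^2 10*t*cos(t)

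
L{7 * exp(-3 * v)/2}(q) 7/(2 * (q + 3))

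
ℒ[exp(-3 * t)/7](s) 1/(7 * (s + 3))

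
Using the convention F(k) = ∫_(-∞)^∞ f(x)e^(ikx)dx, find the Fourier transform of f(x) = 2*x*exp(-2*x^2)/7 sqrt(2)*I*sqrt(pi)*k*exp(-k^2/8)/28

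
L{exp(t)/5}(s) 1/(5 * (s - 1))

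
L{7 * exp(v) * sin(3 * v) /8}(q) 21/(8 * ((q - 1) ^2 + 9) ) 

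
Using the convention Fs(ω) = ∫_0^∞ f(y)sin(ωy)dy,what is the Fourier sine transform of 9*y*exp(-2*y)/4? 9*ω/(ω^2 + 4)^2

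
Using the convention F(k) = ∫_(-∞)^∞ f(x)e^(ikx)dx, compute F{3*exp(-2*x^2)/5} 3*sqrt(2)*sqrt(pi)*exp(-k^2/8)/10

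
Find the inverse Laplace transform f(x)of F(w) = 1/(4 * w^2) x/4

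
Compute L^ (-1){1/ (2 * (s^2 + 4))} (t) sin (2 * t)/4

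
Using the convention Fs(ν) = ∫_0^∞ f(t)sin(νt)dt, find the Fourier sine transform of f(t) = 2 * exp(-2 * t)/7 2 * ν/(7 * (ν^2 + 4))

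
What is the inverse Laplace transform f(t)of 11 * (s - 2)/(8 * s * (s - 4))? 11 * exp(2 * t) * cosh(2 * t)/8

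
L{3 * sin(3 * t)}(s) 9/(s^2 + 9)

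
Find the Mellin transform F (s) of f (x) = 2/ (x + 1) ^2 -2*pi*(s - 1) /sin (pi*s) 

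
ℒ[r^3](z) 6/z^4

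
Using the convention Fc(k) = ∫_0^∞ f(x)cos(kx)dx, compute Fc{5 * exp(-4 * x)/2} 10/(k^2 + 16)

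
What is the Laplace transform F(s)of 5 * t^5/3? 200/s^6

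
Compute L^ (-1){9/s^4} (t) 3*t^3/2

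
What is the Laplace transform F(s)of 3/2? 3/(2*s)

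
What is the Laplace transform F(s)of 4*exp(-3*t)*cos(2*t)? 4*(s + 3)/((s + 3)^2 + 4)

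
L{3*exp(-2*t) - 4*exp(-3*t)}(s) 3/(s + 2) - 4/(s + 3)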